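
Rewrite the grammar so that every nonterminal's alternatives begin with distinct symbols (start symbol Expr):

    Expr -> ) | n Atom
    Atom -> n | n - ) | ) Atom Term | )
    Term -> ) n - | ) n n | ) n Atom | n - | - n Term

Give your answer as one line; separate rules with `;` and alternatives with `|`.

Atom has alternatives sharing prefix 'n': factor to Atom → n Atom1 with Atom1 → ε | - ).
Atom has alternatives sharing prefix ')': factor to Atom → ) Atom2 with Atom2 → Atom Term | ε.
Term has alternatives sharing prefix ') n': factor to Term → ) n Term1 with Term1 → - | n | Atom.

Expr -> ) | n Atom; Atom -> n Atom1 | ) Atom2; Term -> n - | - n Term | ) n Term1; Atom1 -> ε | - ); Atom2 -> Atom Term | ε; Term1 -> - | n | Atom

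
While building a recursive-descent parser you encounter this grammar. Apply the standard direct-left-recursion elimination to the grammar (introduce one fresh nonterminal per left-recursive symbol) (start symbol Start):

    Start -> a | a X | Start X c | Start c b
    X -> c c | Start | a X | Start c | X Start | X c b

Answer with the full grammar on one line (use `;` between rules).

Left recursion appears on Start, X.
For Start: α = {X c, c b}, β = {a, a X}. Rewrite as Start → β Start1 and Start1 → α Start1 | ε.
For X: α = {Start, c b}, β = {c c, Start, a X, Start c}. Rewrite as X → β X1 and X1 → α X1 | ε.

Start -> a Start1 | a X Start1; X -> c c X1 | Start X1 | a X X1 | Start c X1; Start1 -> X c Start1 | c b Start1 | ε; X1 -> Start X1 | c b X1 | ε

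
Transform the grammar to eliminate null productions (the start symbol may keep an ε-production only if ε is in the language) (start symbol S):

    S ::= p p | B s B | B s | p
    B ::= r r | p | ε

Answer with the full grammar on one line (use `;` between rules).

S ::= p p | B s B | B s | s B | s | p; B ::= r r | p

Nullable set = {B}.
ε ∉ L(G), so no ε-production is kept.
For each production, add variants omitting each subset of nullable occurrences: S → B s B gives B s B | B s | s B | s.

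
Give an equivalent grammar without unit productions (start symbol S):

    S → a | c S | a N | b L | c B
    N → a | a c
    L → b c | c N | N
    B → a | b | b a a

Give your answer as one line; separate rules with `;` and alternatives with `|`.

Unit pairs: L ⇒* {N}.
For each unit pair (A, B), copy every non-unit production of B to A, then drop all unit productions.

S → a | c S | a N | b L | c B; N → a | a c; L → b c | c N | a | a c; B → a | b | b a a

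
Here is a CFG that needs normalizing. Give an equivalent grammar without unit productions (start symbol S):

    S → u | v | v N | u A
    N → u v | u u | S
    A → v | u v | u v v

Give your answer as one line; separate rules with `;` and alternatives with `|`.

S → u | v | v N | u A; N → u | v | v N | u A | u v | u u; A → v | u v | u v v

Unit pairs: N ⇒* {S}.
For every A with A ⇒* B via unit rules, add B's non-unit alternatives to A; then delete every rule of the form X → Y.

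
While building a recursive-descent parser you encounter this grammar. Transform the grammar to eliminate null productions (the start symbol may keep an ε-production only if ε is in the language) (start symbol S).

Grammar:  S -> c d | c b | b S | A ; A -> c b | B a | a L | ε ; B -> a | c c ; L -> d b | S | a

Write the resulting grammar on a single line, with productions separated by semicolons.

Nullable set = {A, L, S}.
ε ∈ L(G) since S is nullable, so keep S → ε.
Add the nullable-subset variants: S → b S gives b S | b. A → a L gives a L | a.

S -> c d | c b | b S | b | A | ε; A -> c b | B a | a L | a; B -> a | c c; L -> d b | S | a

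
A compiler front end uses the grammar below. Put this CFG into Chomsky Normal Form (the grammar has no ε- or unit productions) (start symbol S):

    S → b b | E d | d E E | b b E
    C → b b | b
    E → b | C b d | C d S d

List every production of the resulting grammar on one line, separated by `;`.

S → X1 X1 | E X2 | X2 Y1 | X1 Y2; C → X1 X1 | b; E → b | C Y3 | C Y4; X1 → b; X2 → d; Y1 → E E; Y2 → X1 E; Y3 → X1 X2; Y4 → X2 Y5; Y5 → S X2

Introduce a nonterminal for each terminal appearing in a rule of length ≥ 2: X1 → b, X2 → d.
Binarize each right-hand side of length ≥ 3 by chaining fresh nonterminals (Y1, Y2, …): affected rules were S → X2 E E; S → X1 X1 E; E → C X1 X2; E → C X2 S X2.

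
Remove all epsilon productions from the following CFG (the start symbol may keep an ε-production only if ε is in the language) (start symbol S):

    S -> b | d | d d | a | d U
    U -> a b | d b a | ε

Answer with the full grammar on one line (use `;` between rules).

S -> b | d | d d | a | d U; U -> a b | d b a

Nullable set = {U}.
ε ∉ L(G), so no ε-production is kept.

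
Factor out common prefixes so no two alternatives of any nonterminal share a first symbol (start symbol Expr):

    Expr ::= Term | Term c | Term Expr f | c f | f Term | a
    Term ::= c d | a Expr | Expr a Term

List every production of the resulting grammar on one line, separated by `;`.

Expr ::= c f | f Term | a | Term Expr1; Term ::= c d | a Expr | Expr a Term; Expr1 ::= ε | c | Expr f

Expr has alternatives sharing prefix 'Term': factor to Expr → Term Expr1 with Expr1 → ε | c | Expr f.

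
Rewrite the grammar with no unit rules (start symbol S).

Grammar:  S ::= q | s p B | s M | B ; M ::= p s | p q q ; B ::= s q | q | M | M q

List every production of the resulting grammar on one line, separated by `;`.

Unit pairs: B ⇒* {M}; S ⇒* {B, M}.
For each unit pair (A, B), copy every non-unit production of B to A, then drop all unit productions.

S ::= s q | q | M q | s p B | s M | p s | p q q; M ::= p s | p q q; B ::= s q | q | M q | p s | p q q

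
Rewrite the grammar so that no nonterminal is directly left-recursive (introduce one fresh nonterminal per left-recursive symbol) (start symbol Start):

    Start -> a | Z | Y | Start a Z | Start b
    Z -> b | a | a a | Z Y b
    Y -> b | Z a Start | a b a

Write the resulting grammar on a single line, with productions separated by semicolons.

Directly left-recursive nonterminals: Start, Z.
For Start: α = {a Z, b}, β = {a, Z, Y}. Rewrite as Start → β Start1 and Start1 → α Start1 | ε.
For Z: α = {Y b}, β = {b, a, a a}. Rewrite as Z → β Z1 and Z1 → α Z1 | ε.

Start -> a Start1 | Z Start1 | Y Start1; Z -> b Z1 | a Z1 | a a Z1; Y -> b | Z a Start | a b a; Start1 -> a Z Start1 | b Start1 | ε; Z1 -> Y b Z1 | ε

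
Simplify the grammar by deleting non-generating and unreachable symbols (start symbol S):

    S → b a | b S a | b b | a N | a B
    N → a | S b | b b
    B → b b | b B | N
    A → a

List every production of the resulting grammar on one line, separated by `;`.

S → b a | b S a | b b | a N | a B; N → a | S b | b b; B → b b | b B | N

Generating nonterminals: {A, B, N, S}.
Reachable from S after that: {B, N, S}.
Removed useless symbols: {A} and every production mentioning them.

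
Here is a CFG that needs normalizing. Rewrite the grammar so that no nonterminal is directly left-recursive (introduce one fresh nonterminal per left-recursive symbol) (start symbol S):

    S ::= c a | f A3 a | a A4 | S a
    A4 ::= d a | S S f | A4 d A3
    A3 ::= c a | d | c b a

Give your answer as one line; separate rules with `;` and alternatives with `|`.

Left recursion appears on S, A4.
For S: α = {a}, β = {c a, f A3 a, a A4}. Rewrite as S → β S' and S' → α S' | ε.
For A4: α = {d A3}, β = {d a, S S f}. Rewrite as A4 → β A4' and A4' → α A4' | ε.

S ::= c a S' | f A3 a S' | a A4 S'; A4 ::= d a A4' | S S f A4'; A3 ::= c a | d | c b a; S' ::= a S' | epsilon; A4' ::= d A3 A4' | epsilon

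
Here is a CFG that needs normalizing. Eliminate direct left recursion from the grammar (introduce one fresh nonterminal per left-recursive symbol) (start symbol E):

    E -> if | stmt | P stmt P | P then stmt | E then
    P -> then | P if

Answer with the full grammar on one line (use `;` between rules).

Directly left-recursive nonterminals: E, P.
For E: α = {then}, β = {if, stmt, P stmt P, P then stmt}. Rewrite as E → β E' and E' → α E' | ε.
For P: α = {if}, β = {then}. Rewrite as P → β P' and P' → α P' | ε.

E -> if E' | stmt E' | P stmt P E' | P then stmt E'; P -> then P'; E' -> then E' | ε; P' -> if P' | ε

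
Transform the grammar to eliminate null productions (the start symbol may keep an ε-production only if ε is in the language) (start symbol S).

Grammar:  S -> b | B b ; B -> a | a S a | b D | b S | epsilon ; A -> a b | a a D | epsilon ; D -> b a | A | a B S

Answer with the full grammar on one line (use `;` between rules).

S -> b | B b; B -> a | a S a | b D | b | b S; A -> a b | a a D | a a; D -> b a | A | a B S | a S

Nullable set = {A, B, D}.
ε ∉ L(G), so no ε-production is kept.
Add the nullable-subset variants: B → b D gives b D | b. A → a a D gives a a D | a a. D → a B S gives a B S | a S.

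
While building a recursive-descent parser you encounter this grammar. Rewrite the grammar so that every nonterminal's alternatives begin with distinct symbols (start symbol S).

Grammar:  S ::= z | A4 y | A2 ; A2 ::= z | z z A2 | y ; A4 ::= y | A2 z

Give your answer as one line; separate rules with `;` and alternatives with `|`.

S ::= z | A4 y | A2; A2 ::= y | z A2'; A4 ::= y | A2 z; A2' ::= epsilon | z A2

A2 has alternatives sharing prefix 'z': factor to A2 → z A2' with A2' → ε | z A2.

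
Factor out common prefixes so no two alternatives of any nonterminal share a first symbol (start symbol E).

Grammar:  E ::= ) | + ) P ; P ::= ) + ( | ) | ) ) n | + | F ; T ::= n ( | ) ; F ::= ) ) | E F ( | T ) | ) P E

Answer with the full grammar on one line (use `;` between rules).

P has alternatives sharing prefix ')': factor to P → ) P' with P' → + ( | ε | ) n.
F has alternatives sharing prefix ')': factor to F → ) F' with F' → ) | P E.

E ::= ) | + ) P; P ::= + | F | ) P'; T ::= n ( | ); F ::= E F ( | T ) | ) F'; P' ::= + ( | eps | ) n; F' ::= ) | P E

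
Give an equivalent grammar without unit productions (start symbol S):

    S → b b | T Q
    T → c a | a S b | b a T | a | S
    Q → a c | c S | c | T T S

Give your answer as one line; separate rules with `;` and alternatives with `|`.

S → b b | T Q; T → b b | T Q | c a | a S b | b a T | a; Q → a c | c S | c | T T S

Unit pairs: T ⇒* {S}.
Replace each nonterminal's rules with the union of the non-unit rules of every nonterminal it unit-derives.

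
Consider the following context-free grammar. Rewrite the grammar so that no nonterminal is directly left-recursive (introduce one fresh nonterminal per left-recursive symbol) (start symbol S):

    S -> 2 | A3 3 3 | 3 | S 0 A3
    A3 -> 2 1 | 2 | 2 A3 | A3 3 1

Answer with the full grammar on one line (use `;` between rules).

Left recursion appears on S, A3.
For S: α = {0 A3}, β = {2, A3 3 3, 3}. Rewrite as S → β S' and S' → α S' | ε.
For A3: α = {3 1}, β = {2 1, 2, 2 A3}. Rewrite as A3 → β A3' and A3' → α A3' | ε.

S -> 2 S' | A3 3 3 S' | 3 S'; A3 -> 2 1 A3' | 2 A3' | 2 A3 A3'; S' -> 0 A3 S' | ε; A3' -> 3 1 A3' | ε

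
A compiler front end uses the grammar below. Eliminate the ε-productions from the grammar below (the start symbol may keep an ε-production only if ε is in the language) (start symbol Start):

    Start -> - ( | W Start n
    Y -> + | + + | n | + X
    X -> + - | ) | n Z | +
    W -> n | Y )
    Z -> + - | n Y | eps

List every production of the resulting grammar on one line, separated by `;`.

Nullable set = {Z}.
ε ∉ L(G), so no ε-production is kept.
For each production, add variants omitting each subset of nullable occurrences: X → n Z gives n Z | n.

Start -> - ( | W Start n; Y -> + | + + | n | + X; X -> + - | ) | n Z | n | +; W -> n | Y ); Z -> + - | n Y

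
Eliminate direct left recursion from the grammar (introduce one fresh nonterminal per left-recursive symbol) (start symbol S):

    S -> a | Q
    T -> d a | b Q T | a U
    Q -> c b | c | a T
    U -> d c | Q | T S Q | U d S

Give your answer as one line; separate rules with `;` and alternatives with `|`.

S -> a | Q; T -> d a | b Q T | a U; Q -> c b | c | a T; U -> d c U' | Q U' | T S Q U'; U' -> d S U' | ε

Directly left-recursive nonterminal: U.
For U: α = {d S}, β = {d c, Q, T S Q}. Rewrite as U → β U' and U' → α U' | ε.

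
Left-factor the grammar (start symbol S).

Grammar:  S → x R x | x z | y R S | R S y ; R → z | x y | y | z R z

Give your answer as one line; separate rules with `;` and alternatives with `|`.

S has alternatives sharing prefix 'x': factor to S → x S' with S' → R x | z.
R has alternatives sharing prefix 'z': factor to R → z R' with R' → ε | R z.

S → y R S | R S y | x S'; R → x y | y | z R'; S' → R x | z; R' → ε | R z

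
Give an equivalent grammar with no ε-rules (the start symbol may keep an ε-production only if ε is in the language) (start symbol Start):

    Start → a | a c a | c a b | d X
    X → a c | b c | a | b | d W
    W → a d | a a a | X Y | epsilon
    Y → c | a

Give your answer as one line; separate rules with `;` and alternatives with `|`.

Nullable set = {W}.
ε ∉ L(G), so no ε-production is kept.
For each production, add variants omitting each subset of nullable occurrences: X → d W gives d W | d.

Start → a | a c a | c a b | d X; X → a c | b c | a | b | d W | d; W → a d | a a a | X Y; Y → c | a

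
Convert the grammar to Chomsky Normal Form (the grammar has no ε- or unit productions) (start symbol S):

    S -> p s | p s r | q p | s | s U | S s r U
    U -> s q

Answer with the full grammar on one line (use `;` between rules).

Introduce a nonterminal for each terminal appearing in a rule of length ≥ 2: X1 → p, X2 → s, X3 → r, X4 → q.
Binarize each right-hand side of length ≥ 3 by chaining fresh nonterminals (Y1, Y2, …): affected rules were S → X1 X2 X3; S → S X2 X3 U.

S -> X1 X2 | X1 Y1 | X4 X1 | s | X2 U | S Y2; U -> X2 X4; X1 -> p; X2 -> s; X3 -> r; X4 -> q; Y1 -> X2 X3; Y2 -> X2 Y3; Y3 -> X3 U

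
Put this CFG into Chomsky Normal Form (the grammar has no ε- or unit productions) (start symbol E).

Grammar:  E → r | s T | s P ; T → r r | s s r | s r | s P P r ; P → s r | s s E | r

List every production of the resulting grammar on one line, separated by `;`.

Introduce a nonterminal for each terminal appearing in a rule of length ≥ 2: X1 → s, X2 → r.
Binarize each right-hand side of length ≥ 3 by chaining fresh nonterminals (Y1, Y2, …): affected rules were T → X1 X1 X2; T → X1 P P X2; P → X1 X1 E.

E → r | X1 T | X1 P; T → X2 X2 | X1 Y1 | X1 X2 | X1 Y2; P → X1 X2 | X1 Y4 | r; X1 → s; X2 → r; Y1 → X1 X2; Y2 → P Y3; Y3 → P X2; Y4 → X1 E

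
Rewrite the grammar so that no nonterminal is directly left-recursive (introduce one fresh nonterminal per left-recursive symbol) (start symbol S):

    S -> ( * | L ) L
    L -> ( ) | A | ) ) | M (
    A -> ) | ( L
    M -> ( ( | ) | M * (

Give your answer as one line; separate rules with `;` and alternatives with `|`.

S -> ( * | L ) L; L -> ( ) | A | ) ) | M (; A -> ) | ( L; M -> ( ( M' | ) M'; M' -> * ( M' | epsilon

Left recursion appears on M.
For M: α = {* (}, β = {( (, )}. Rewrite as M → β M' and M' → α M' | ε.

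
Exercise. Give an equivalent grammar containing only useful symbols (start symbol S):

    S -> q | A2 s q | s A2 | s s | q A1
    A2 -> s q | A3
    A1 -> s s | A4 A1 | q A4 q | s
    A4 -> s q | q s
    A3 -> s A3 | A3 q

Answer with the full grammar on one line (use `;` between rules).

Generating nonterminals: {A1, A2, A4, S}.
Reachable from S after that: {A1, A2, A4, S}.
Removed useless symbols: {A3} and every production mentioning them.

S -> q | A2 s q | s A2 | s s | q A1; A2 -> s q; A1 -> s s | A4 A1 | q A4 q | s; A4 -> s q | q s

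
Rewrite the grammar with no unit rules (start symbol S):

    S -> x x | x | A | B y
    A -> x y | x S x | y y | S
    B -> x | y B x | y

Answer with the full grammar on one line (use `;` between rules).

S -> x x | x | B y | x y | x S x | y y; A -> x x | x | B y | x y | x S x | y y; B -> x | y B x | y

Unit pairs: A ⇒* {S}; S ⇒* {A}.
For every A with A ⇒* B via unit rules, add B's non-unit alternatives to A; then delete every rule of the form X → Y.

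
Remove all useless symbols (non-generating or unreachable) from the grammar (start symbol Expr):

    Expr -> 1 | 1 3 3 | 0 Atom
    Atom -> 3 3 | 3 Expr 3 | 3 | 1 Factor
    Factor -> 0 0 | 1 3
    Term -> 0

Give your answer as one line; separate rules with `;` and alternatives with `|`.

Expr -> 1 | 1 3 3 | 0 Atom; Atom -> 3 3 | 3 Expr 3 | 3 | 1 Factor; Factor -> 0 0 | 1 3

Generating nonterminals: {Atom, Expr, Factor, Term}.
Reachable from Expr after that: {Atom, Expr, Factor}.
Removed useless symbols: {Term} and every production mentioning them.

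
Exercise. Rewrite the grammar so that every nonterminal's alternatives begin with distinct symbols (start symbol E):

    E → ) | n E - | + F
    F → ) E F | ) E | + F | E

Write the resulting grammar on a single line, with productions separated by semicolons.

F has alternatives sharing prefix ') E': factor to F → ) E F' with F' → F | ε.

E → ) | n E - | + F; F → + F | E | ) E F'; F' → F | ε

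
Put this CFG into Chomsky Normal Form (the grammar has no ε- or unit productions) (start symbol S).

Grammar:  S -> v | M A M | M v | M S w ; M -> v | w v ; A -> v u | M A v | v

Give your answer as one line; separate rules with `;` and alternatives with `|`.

Introduce a nonterminal for each terminal appearing in a rule of length ≥ 2: X1 → v, X2 → w, X3 → u.
Binarize each right-hand side of length ≥ 3 by chaining fresh nonterminals (Y1, Y2, …): affected rules were S → M A M; S → M S X2; A → M A X1.

S -> v | M Y1 | M X1 | M Y2; M -> v | X2 X1; A -> X1 X3 | M Y3 | v; X1 -> v; X2 -> w; X3 -> u; Y1 -> A M; Y2 -> S X2; Y3 -> A X1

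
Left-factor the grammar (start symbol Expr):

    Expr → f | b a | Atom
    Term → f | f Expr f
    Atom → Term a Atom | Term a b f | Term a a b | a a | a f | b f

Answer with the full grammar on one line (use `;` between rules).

Expr → f | b a | Atom; Term → f Term1; Atom → b f | Term a Atom1 | a Atom2; Term1 → ε | Expr f; Atom1 → Atom | b f | a b; Atom2 → a | f

Term has alternatives sharing prefix 'f': factor to Term → f Term1 with Term1 → ε | Expr f.
Atom has alternatives sharing prefix 'Term a': factor to Atom → Term a Atom1 with Atom1 → Atom | b f | a b.
Atom has alternatives sharing prefix 'a': factor to Atom → a Atom2 with Atom2 → a | f.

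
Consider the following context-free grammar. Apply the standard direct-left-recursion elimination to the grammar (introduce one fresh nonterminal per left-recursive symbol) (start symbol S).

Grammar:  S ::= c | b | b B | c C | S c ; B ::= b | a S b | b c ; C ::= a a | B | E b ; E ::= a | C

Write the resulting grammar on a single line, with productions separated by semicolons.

S ::= c S' | b S' | b B S' | c C S'; B ::= b | a S b | b c; C ::= a a | B | E b; E ::= a | C; S' ::= c S' | ε

Left recursion appears on S.
For S: α = {c}, β = {c, b, b B, c C}. Rewrite as S → β S' and S' → α S' | ε.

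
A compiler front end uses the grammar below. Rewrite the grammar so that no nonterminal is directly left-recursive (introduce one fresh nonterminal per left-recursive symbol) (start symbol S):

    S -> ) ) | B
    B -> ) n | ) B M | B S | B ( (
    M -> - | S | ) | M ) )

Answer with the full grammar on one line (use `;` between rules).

S -> ) ) | B; B -> ) n B' | ) B M B'; M -> - M' | S M' | ) M'; B' -> S B' | ( ( B' | ε; M' -> ) ) M' | ε

B, M are directly left-recursive.
For B: α = {S, ( (}, β = {) n, ) B M}. Rewrite as B → β B' and B' → α B' | ε.
For M: α = {) )}, β = {-, S, )}. Rewrite as M → β M' and M' → α M' | ε.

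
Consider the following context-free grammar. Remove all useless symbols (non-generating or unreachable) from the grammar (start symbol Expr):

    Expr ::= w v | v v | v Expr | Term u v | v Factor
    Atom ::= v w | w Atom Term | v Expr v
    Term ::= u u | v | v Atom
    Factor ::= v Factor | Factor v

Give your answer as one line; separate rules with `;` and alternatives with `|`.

Expr ::= w v | v v | v Expr | Term u v; Atom ::= v w | w Atom Term | v Expr v; Term ::= u u | v | v Atom

Generating nonterminals: {Atom, Expr, Term}.
Reachable from Expr after that: {Atom, Expr, Term}.
Removed useless symbols: {Factor} and every production mentioning them.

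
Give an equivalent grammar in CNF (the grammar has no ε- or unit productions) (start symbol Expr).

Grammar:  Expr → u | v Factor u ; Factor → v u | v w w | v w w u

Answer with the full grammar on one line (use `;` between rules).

Introduce a nonterminal for each terminal appearing in a rule of length ≥ 2: X1 → v, X2 → u, X3 → w.
Binarize each right-hand side of length ≥ 3 by chaining fresh nonterminals (Y1, Y2, …): affected rules were Expr → X1 Factor X2; Factor → X1 X3 X3; Factor → X1 X3 X3 X2.

Expr → u | X1 Y1; Factor → X1 X2 | X1 Y2 | X1 Y3; X1 → v; X2 → u; X3 → w; Y1 → Factor X2; Y2 → X3 X3; Y3 → X3 Y4; Y4 → X3 X2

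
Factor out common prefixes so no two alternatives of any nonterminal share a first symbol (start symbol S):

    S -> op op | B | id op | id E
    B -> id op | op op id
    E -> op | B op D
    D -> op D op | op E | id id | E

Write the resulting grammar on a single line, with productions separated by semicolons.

S has alternatives sharing prefix 'id': factor to S → id S' with S' → op | E.
D has alternatives sharing prefix 'op': factor to D → op D' with D' → D op | E.

S -> op op | B | id S'; B -> id op | op op id; E -> op | B op D; D -> id id | E | op D'; S' -> op | E; D' -> D op | E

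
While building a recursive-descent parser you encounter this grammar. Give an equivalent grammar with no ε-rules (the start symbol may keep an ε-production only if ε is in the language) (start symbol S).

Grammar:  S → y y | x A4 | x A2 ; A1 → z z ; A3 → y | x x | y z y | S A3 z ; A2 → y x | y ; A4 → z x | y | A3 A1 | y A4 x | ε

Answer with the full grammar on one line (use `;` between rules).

The nullable symbols are {A4}.
ε ∉ L(G), so no ε-production is kept.
For each production, add variants omitting each subset of nullable occurrences: S → x A4 gives x A4 | x. A4 → y A4 x gives y A4 x | y x.

S → y y | x A4 | x | x A2; A1 → z z; A3 → y | x x | y z y | S A3 z; A2 → y x | y; A4 → z x | y | A3 A1 | y A4 x | y x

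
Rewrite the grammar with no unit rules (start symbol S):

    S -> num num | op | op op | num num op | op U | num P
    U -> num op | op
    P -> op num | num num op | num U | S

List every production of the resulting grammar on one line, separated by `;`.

S -> num num | op | op op | num num op | op U | num P; U -> num op | op; P -> num num | op | op op | num num op | op U | num P | op num | num U

Unit pairs: P ⇒* {S}.
For each unit pair (A, B), copy every non-unit production of B to A, then drop all unit productions.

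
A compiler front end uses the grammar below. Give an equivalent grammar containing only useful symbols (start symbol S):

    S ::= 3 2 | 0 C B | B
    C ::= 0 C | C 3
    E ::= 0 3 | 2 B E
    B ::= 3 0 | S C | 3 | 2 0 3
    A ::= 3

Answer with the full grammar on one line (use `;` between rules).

Generating nonterminals: {A, B, E, S}.
Reachable from S after that: {B, S}.
Removed useless symbols: {A, C, E} and every production mentioning them.

S ::= 3 2 | B; B ::= 3 0 | 3 | 2 0 3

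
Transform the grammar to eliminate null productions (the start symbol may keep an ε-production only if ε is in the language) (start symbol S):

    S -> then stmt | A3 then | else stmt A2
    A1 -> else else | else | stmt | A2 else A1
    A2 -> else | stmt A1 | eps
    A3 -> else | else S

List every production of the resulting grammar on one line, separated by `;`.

S -> then stmt | A3 then | else stmt A2 | else stmt; A1 -> else else | else | stmt | A2 else A1 | else A1; A2 -> else | stmt A1; A3 -> else | else S

The nullable symbols are {A2}.
ε ∉ L(G), so no ε-production is kept.
Expand every rule over subsets of its nullable positions: S → else stmt A2 gives else stmt A2 | else stmt. A1 → A2 else A1 gives A2 else A1 | else A1.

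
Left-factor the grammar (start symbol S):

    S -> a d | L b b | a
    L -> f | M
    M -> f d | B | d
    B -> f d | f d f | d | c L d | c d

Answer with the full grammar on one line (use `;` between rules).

S -> L b b | a S'; L -> f | M; M -> f d | B | d; B -> d | f d B' | c B''; S' -> d | ε; B' -> ε | f; B'' -> L d | d

S has alternatives sharing prefix 'a': factor to S → a S' with S' → d | ε.
B has alternatives sharing prefix 'f d': factor to B → f d B' with B' → ε | f.
B has alternatives sharing prefix 'c': factor to B → c B'' with B'' → L d | d.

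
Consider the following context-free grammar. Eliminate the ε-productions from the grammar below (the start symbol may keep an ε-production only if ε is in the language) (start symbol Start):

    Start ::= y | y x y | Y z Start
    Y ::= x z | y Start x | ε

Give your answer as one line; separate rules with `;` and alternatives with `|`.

Start ::= y | y x y | Y z Start | z Start; Y ::= x z | y Start x

Nullable set = {Y}.
ε ∉ L(G), so no ε-production is kept.
Add the nullable-subset variants: Start → Y z Start gives Y z Start | z Start.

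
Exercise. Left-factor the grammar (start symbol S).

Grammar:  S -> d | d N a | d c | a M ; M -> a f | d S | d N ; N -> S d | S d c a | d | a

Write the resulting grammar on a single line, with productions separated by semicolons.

S -> a M | d S'; M -> a f | d M'; N -> d | a | S d N'; S' -> ε | N a | c; M' -> S | N; N' -> ε | c a

S has alternatives sharing prefix 'd': factor to S → d S' with S' → ε | N a | c.
M has alternatives sharing prefix 'd': factor to M → d M' with M' → S | N.
N has alternatives sharing prefix 'S d': factor to N → S d N' with N' → ε | c a.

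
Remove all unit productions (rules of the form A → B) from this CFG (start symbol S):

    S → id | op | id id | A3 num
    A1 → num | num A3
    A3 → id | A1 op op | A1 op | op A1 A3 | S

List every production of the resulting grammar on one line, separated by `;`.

S → id | op | id id | A3 num; A1 → num | num A3; A3 → id | op | id id | A3 num | A1 op op | A1 op | op A1 A3

Unit pairs: A3 ⇒* {S}.
For each unit pair (A, B), copy every non-unit production of B to A, then drop all unit productions.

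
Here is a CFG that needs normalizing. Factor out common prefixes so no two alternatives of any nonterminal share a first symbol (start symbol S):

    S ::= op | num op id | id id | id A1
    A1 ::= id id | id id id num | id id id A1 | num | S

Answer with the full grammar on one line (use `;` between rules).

S ::= op | num op id | id S'; A1 ::= num | S | id id A1'; S' ::= id | A1; A1' ::= ε | id A1''; A1'' ::= num | A1

S has alternatives sharing prefix 'id': factor to S → id S' with S' → id | A1.
A1 has alternatives sharing prefix 'id id': factor to A1 → id id A1' with A1' → ε | id num | id A1.
A1' has alternatives sharing prefix 'id': factor to A1' → id A1'' with A1'' → num | A1.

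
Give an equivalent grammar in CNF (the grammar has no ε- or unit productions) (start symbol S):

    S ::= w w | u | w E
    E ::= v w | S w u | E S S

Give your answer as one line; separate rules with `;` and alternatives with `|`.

S ::= X1 X1 | u | X1 E; E ::= X2 X1 | S Y1 | E Y2; X1 ::= w; X2 ::= v; X3 ::= u; Y1 ::= X1 X3; Y2 ::= S S

Introduce a nonterminal for each terminal appearing in a rule of length ≥ 2: X1 → w, X2 → v, X3 → u.
Binarize each right-hand side of length ≥ 3 by chaining fresh nonterminals (Y1, Y2, …): affected rules were E → S X1 X3; E → E S S.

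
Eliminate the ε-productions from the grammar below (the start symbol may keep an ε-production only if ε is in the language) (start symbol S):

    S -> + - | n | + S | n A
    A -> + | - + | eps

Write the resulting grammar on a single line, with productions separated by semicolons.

S -> + - | n | + S | n A; A -> + | - +

Nullable nonterminals: {A}.
ε ∉ L(G), so no ε-production is kept.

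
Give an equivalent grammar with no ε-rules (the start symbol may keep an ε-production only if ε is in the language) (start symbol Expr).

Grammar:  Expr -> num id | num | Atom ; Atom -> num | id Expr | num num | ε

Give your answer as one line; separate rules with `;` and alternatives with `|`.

Expr -> num id | num | Atom | ε; Atom -> num | id Expr | id | num num

Nullable set = {Atom, Expr}.
ε ∈ L(G) since Expr is nullable, so keep Expr → ε.
Add the nullable-subset variants: Atom → id Expr gives id Expr | id.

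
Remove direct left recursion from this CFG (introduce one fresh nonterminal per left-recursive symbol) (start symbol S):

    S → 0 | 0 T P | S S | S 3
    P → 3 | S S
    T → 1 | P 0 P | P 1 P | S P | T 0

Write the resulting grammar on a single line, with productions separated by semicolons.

S → 0 S' | 0 T P S'; P → 3 | S S; T → 1 T' | P 0 P T' | P 1 P T' | S P T'; S' → S S' | 3 S' | ε; T' → 0 T' | ε

S, T are directly left-recursive.
For S: α = {S, 3}, β = {0, 0 T P}. Rewrite as S → β S' and S' → α S' | ε.
For T: α = {0}, β = {1, P 0 P, P 1 P, S P}. Rewrite as T → β T' and T' → α T' | ε.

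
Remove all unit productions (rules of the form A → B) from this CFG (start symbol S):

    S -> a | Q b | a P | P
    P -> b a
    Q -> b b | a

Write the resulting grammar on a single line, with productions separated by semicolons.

S -> a | Q b | a P | b a; P -> b a; Q -> b b | a

Unit pairs: S ⇒* {P}.
Replace each nonterminal's rules with the union of the non-unit rules of every nonterminal it unit-derives.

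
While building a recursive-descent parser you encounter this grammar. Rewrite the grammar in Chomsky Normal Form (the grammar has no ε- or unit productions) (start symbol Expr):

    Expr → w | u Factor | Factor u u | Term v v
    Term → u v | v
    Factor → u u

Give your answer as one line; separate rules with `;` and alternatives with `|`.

Introduce a nonterminal for each terminal appearing in a rule of length ≥ 2: X1 → u, X2 → v.
Binarize each right-hand side of length ≥ 3 by chaining fresh nonterminals (Y1, Y2, …): affected rules were Expr → Factor X1 X1; Expr → Term X2 X2.

Expr → w | X1 Factor | Factor Y1 | Term Y2; Term → X1 X2 | v; Factor → X1 X1; X1 → u; X2 → v; Y1 → X1 X1; Y2 → X2 X2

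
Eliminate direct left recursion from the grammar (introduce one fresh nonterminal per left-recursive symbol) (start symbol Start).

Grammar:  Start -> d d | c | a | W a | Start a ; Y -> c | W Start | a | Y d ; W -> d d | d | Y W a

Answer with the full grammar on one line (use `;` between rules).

Start -> d d Start1 | c Start1 | a Start1 | W a Start1; Y -> c Y1 | W Start Y1 | a Y1; W -> d d | d | Y W a; Start1 -> a Start1 | ε; Y1 -> d Y1 | ε

Directly left-recursive nonterminals: Start, Y.
For Start: α = {a}, β = {d d, c, a, W a}. Rewrite as Start → β Start1 and Start1 → α Start1 | ε.
For Y: α = {d}, β = {c, W Start, a}. Rewrite as Y → β Y1 and Y1 → α Y1 | ε.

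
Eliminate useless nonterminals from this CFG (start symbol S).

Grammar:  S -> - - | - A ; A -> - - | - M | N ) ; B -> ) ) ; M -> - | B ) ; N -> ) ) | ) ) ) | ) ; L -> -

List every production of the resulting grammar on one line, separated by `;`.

Generating nonterminals: {A, B, L, M, N, S}.
Reachable from S after that: {A, B, M, N, S}.
Removed useless symbols: {L} and every production mentioning them.

S -> - - | - A; A -> - - | - M | N ); B -> ) ); M -> - | B ); N -> ) ) | ) ) ) | )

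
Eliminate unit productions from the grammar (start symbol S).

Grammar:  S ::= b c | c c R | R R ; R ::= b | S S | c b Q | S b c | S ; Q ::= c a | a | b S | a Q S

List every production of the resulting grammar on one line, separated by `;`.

S ::= b c | c c R | R R; R ::= b c | c c R | R R | b | S S | c b Q | S b c; Q ::= c a | a | b S | a Q S

Unit pairs: R ⇒* {S}.
Replace each nonterminal's rules with the union of the non-unit rules of every nonterminal it unit-derives.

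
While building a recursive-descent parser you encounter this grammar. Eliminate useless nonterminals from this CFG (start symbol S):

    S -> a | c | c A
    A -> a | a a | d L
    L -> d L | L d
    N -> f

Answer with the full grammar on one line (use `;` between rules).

S -> a | c | c A; A -> a | a a

Generating nonterminals: {A, N, S}.
Reachable from S after that: {A, S}.
Removed useless symbols: {L, N} and every production mentioning them.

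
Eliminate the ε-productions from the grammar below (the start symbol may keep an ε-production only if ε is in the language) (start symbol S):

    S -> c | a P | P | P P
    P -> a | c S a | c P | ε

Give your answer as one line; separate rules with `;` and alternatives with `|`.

S -> c | a P | a | P | P P | ε; P -> a | c S a | c a | c P | c

The nullable symbols are {P, S}.
ε ∈ L(G) since S is nullable, so keep S → ε.
For each production, add variants omitting each subset of nullable occurrences: S → a P gives a P | a. P → c S a gives c S a | c a. P → c P gives c P | c.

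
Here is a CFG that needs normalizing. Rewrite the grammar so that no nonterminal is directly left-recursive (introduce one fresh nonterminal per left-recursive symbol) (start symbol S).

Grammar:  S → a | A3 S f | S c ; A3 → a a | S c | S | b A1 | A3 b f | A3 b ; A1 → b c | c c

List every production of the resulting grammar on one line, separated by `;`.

Directly left-recursive nonterminals: S, A3.
For S: α = {c}, β = {a, A3 S f}. Rewrite as S → β S' and S' → α S' | ε.
For A3: α = {b f, b}, β = {a a, S c, S, b A1}. Rewrite as A3 → β A3' and A3' → α A3' | ε.

S → a S' | A3 S f S'; A3 → a a A3' | S c A3' | S A3' | b A1 A3'; A1 → b c | c c; S' → c S' | eps; A3' → b f A3' | b A3' | eps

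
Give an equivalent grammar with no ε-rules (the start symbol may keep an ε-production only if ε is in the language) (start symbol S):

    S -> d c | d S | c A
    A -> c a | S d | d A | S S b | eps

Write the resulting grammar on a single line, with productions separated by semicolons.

Nullable set = {A}.
ε ∉ L(G), so no ε-production is kept.
Add the nullable-subset variants: S → c A gives c A | c. A → d A gives d A | d.

S -> d c | d S | c A | c; A -> c a | S d | d A | d | S S b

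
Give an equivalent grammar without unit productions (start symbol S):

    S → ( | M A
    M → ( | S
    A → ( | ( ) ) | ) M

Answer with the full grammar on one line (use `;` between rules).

Unit pairs: M ⇒* {S}.
For each unit pair (A, B), copy every non-unit production of B to A, then drop all unit productions.

S → ( | M A; M → ( | M A; A → ( | ( ) ) | ) M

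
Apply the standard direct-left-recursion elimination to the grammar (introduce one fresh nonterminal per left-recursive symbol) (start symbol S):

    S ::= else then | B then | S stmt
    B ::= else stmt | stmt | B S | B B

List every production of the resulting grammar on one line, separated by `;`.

Left recursion appears on S, B.
For S: α = {stmt}, β = {else then, B then}. Rewrite as S → β S' and S' → α S' | ε.
For B: α = {S, B}, β = {else stmt, stmt}. Rewrite as B → β B' and B' → α B' | ε.

S ::= else then S' | B then S'; B ::= else stmt B' | stmt B'; S' ::= stmt S' | ε; B' ::= S B' | B B' | ε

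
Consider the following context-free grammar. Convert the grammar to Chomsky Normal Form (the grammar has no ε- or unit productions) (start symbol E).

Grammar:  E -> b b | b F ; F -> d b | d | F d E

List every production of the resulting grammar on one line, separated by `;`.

E -> X1 X1 | X1 F; F -> X2 X1 | d | F Y1; X1 -> b; X2 -> d; Y1 -> X2 E

Introduce a nonterminal for each terminal appearing in a rule of length ≥ 2: X1 → b, X2 → d.
Binarize each right-hand side of length ≥ 3 by chaining fresh nonterminals (Y1, Y2, …): affected rules were F → F X2 E.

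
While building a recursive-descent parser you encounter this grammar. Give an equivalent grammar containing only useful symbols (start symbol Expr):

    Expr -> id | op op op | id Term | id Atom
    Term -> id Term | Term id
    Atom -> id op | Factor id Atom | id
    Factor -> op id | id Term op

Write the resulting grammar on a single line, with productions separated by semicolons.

Generating nonterminals: {Atom, Expr, Factor}.
Reachable from Expr after that: {Atom, Expr, Factor}.
Removed useless symbols: {Term} and every production mentioning them.

Expr -> id | op op op | id Atom; Atom -> id op | Factor id Atom | id; Factor -> op id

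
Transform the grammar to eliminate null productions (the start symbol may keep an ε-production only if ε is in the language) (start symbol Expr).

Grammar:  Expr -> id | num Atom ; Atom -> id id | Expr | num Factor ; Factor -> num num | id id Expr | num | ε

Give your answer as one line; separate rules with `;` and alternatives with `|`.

Expr -> id | num Atom; Atom -> id id | Expr | num Factor | num; Factor -> num num | id id Expr | num

Nullable set = {Factor}.
ε ∉ L(G), so no ε-production is kept.
For each production, add variants omitting each subset of nullable occurrences: Atom → num Factor gives num Factor | num.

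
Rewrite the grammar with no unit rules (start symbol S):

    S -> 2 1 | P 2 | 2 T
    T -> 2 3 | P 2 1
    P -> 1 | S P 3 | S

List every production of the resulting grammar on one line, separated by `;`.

Unit pairs: P ⇒* {S}.
For every A with A ⇒* B via unit rules, add B's non-unit alternatives to A; then delete every rule of the form X → Y.

S -> 2 1 | P 2 | 2 T; T -> 2 3 | P 2 1; P -> 2 1 | P 2 | 2 T | 1 | S P 3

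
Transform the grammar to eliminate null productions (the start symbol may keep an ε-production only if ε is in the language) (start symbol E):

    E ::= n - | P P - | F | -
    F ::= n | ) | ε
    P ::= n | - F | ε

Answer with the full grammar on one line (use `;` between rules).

E ::= n - | P P - | P - | - | F | ε; F ::= n | ); P ::= n | - F | -

Nullable set = {E, F, P}.
ε ∈ L(G) since E is nullable, so keep E → ε.
For each production, add variants omitting each subset of nullable occurrences: E → P P - gives P P - | P - | -. P → - F gives - F | -.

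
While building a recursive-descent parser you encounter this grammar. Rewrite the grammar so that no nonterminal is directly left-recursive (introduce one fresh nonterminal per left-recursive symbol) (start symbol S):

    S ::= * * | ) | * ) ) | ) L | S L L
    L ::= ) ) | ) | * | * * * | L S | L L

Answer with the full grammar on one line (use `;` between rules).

S ::= * * S' | ) S' | * ) ) S' | ) L S'; L ::= ) ) L' | ) L' | * L' | * * * L'; S' ::= L L S' | ε; L' ::= S L' | L L' | ε

Directly left-recursive nonterminals: S, L.
For S: α = {L L}, β = {* *, ), * ) ), ) L}. Rewrite as S → β S' and S' → α S' | ε.
For L: α = {S, L}, β = {) ), ), *, * * *}. Rewrite as L → β L' and L' → α L' | ε.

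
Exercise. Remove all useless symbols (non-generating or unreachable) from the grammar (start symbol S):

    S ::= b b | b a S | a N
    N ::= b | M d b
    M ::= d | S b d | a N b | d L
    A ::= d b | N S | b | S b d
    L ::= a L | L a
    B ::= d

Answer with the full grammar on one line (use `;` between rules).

S ::= b b | b a S | a N; N ::= b | M d b; M ::= d | S b d | a N b

Generating nonterminals: {A, B, M, N, S}.
Reachable from S after that: {M, N, S}.
Removed useless symbols: {A, B, L} and every production mentioning them.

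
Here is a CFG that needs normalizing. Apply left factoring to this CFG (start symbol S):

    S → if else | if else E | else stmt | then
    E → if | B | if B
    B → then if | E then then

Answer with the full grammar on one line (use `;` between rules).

S → else stmt | then | if else S'; E → B | if E'; B → then if | E then then; S' → eps | E; E' → eps | B

S has alternatives sharing prefix 'if else': factor to S → if else S' with S' → ε | E.
E has alternatives sharing prefix 'if': factor to E → if E' with E' → ε | B.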